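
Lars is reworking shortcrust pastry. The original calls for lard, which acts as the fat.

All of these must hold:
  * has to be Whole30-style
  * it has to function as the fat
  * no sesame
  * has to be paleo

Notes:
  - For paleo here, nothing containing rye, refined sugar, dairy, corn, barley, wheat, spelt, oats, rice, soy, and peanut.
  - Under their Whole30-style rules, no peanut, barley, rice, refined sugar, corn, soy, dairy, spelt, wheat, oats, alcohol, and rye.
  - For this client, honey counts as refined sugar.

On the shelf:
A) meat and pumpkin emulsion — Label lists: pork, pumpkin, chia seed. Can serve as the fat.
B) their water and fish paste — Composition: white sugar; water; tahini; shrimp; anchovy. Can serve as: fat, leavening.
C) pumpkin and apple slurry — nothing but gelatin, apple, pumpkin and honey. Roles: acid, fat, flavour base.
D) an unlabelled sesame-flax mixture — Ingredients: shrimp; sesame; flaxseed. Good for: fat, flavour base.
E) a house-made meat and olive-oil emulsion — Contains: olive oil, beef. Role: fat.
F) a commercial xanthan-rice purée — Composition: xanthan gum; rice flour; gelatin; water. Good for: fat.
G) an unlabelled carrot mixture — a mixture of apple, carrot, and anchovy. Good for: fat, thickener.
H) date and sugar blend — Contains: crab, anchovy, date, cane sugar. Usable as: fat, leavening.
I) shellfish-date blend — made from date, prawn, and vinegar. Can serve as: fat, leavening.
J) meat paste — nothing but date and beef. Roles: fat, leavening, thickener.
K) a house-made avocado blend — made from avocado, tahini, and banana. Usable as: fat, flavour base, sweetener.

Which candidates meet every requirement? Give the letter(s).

A, E, G, I, J

A: only pork, chia seed and pumpkin; none excluded — valid
B: has white sugar, so not paleo; has white sugar, so not Whole30-style (and 1 more) — out
C: has honey, so not paleo; has honey, so not Whole30-style — reject
D: has sesame, so not sesame-free — reject
E: works as a fat, paleo, Whole30-style — valid
F: has rice flour, so not paleo; has rice flour, so not Whole30-style — out
G: Whole30-style, no sesame — keep
H: has cane sugar, so not paleo; has cane sugar, so not Whole30-style — reject
I: nothing on the exclusion list — valid
J: only beef and date; none excluded — OK
K: has tahini, so not sesame-free — reject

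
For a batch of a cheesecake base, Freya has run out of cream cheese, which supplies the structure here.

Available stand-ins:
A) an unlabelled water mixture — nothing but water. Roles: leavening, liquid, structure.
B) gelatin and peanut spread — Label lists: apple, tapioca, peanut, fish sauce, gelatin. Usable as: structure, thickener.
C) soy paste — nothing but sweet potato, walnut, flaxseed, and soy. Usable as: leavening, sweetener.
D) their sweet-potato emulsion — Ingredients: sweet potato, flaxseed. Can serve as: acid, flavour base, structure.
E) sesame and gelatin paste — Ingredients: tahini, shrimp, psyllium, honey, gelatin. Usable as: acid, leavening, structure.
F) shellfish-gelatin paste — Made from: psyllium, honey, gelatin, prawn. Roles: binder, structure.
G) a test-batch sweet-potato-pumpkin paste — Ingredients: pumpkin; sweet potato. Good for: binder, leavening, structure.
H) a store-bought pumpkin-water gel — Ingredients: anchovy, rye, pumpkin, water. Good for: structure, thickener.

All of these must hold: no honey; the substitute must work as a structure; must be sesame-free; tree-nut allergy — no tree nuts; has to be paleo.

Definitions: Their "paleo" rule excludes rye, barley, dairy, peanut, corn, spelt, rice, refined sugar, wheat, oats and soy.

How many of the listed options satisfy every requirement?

A: works as a structure, no tree nuts, no honey — OK
B: has peanut, so not paleo — out
C: not usable as a structure; has soy, so not paleo (and 1 more) — no
D: only sweet potato and flaxseed; none excluded — OK
E: has tahini, so not sesame-free; has honey, so not honey-free — no
F: has honey, so not honey-free — no
G: nothing on the exclusion list — OK
H: has rye, so not paleo — out

3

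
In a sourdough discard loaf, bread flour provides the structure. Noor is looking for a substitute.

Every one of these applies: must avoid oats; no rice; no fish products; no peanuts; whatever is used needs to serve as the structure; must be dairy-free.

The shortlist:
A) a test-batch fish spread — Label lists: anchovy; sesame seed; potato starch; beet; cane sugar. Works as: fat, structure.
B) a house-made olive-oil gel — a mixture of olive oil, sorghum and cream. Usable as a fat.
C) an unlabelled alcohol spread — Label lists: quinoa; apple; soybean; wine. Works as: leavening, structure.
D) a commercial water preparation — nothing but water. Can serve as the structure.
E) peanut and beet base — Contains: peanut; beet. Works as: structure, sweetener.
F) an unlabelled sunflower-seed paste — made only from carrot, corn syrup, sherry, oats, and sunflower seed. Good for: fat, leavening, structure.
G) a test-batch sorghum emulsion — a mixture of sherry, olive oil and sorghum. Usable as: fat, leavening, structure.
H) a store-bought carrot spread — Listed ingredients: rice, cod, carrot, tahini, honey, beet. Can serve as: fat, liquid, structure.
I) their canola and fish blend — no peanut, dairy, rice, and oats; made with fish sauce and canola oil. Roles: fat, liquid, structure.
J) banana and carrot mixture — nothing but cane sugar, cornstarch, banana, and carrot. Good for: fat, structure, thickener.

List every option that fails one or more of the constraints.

A: has anchovy, so not fish-free — out
B: not usable as a structure; has cream, so not dairy-free — out
C: works as a structure, no rice, no peanut — OK
D: works as a structure, no dairy, no rice — keep
E: has peanut, so not peanut-free — no
F: has oats, so not oat-free — reject
G: works as a structure, no dairy, no peanut — keep
H: has cod, so not fish-free; has rice, so not rice-free — no
I: has fish sauce, so not fish-free — out
J: all constraints satisfied — OK

A, B, E, F, H, I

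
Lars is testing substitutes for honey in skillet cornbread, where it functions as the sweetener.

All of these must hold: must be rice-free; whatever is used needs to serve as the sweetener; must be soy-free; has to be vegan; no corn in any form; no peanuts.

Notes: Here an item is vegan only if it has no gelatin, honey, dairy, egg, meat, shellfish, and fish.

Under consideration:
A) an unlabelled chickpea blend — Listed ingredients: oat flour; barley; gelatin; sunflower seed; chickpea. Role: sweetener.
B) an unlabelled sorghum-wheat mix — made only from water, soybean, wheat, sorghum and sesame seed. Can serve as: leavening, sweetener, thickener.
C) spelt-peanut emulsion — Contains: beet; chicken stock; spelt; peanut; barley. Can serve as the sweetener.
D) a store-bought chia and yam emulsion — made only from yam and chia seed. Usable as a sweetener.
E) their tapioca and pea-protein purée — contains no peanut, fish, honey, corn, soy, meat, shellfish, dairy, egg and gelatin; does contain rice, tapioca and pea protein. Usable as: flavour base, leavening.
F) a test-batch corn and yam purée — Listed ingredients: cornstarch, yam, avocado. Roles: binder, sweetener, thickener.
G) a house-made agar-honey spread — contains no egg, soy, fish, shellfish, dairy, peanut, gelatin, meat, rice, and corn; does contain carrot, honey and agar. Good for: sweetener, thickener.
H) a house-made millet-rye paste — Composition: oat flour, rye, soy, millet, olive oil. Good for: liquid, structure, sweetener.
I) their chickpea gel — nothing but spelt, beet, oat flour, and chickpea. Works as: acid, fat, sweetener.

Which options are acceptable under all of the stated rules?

D, I

A: has gelatin, so not vegan — out
B: has soybean, so not soy-free — no
C: has chicken stock, so not vegan; has peanut, so not peanut-free — out
D: works as a sweetener, vegan, no rice — OK
E: not usable as a sweetener; has rice, so not rice-free — reject
F: has cornstarch, so not corn-free — no
G: has honey, so not vegan — no
H: has soy, so not soy-free — reject
I: nothing on the exclusion list — keep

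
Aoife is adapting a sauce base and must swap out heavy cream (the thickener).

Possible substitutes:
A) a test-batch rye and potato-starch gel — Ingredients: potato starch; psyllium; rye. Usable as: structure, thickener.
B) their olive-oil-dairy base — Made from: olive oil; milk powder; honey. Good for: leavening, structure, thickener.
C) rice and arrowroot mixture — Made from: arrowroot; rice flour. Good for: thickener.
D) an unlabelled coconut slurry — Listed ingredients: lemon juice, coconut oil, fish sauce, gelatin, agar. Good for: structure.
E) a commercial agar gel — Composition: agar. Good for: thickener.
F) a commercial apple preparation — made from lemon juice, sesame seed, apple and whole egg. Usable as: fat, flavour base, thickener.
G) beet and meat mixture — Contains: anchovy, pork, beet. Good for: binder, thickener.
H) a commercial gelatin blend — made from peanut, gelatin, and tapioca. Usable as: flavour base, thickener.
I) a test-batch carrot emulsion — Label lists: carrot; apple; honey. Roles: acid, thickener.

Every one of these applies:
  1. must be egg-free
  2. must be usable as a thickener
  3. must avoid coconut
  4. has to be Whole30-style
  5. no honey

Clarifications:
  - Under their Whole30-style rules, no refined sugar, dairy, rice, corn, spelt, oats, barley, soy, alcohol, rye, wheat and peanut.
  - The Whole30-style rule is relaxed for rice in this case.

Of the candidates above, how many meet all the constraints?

A: has rye, so not Whole30-style — no
B: has milk powder, so not Whole30-style; has honey, so not honey-free — reject
C: rice is permitted under the Whole30-style carve-out; nothing else excluded — keep
D: not usable as a thickener; has coconut oil, so not coconut-free — reject
E: every rule checks out — OK
F: has whole egg, so not egg-free — reject
G: no egg, no coconut — valid
H: has peanut, so not Whole30-style — no
I: has honey, so not honey-free — out

3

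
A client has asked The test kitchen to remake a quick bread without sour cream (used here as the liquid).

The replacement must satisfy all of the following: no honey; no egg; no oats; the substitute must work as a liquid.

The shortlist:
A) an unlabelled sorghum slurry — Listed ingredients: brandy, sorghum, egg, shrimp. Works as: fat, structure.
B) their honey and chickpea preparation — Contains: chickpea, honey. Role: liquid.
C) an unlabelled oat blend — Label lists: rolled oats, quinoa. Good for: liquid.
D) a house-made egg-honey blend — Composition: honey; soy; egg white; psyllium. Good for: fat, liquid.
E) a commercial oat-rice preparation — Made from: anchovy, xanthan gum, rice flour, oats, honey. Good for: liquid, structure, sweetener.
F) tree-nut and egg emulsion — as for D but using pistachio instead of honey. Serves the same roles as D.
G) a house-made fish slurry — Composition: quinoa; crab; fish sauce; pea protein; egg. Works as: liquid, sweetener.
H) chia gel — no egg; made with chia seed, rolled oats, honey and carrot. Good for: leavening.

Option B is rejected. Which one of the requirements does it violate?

honey-free

usable as a liquid: satisfied
egg-free: satisfied
honey-free: has honey — fails
oat-free: satisfied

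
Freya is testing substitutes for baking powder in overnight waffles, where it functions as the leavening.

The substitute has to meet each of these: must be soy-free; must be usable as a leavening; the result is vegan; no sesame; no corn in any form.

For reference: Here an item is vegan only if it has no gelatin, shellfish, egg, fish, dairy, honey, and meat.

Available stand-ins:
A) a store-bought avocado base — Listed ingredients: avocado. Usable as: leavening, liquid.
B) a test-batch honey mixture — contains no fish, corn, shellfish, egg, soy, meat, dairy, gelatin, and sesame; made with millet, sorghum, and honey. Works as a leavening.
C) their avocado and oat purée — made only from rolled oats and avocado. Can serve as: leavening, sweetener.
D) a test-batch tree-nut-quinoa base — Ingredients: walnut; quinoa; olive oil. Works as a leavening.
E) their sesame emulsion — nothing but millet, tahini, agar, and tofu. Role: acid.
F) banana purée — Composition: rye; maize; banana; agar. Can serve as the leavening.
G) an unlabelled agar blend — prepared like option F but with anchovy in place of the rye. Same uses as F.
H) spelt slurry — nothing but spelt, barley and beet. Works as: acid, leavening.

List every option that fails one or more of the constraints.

A: works as a leavening, no soy, no sesame — keep
B: has honey, so not vegan — no
C: all constraints satisfied — OK
D: only walnut, quinoa, and olive oil; none excluded — OK
E: not usable as a leavening; has tofu, so not soy-free (and 1 more) — reject
F: has maize, so not corn-free — out
G: has anchovy, so not vegan; has maize, so not corn-free — out
H: no soy, no sesame — keep

B, E, F, G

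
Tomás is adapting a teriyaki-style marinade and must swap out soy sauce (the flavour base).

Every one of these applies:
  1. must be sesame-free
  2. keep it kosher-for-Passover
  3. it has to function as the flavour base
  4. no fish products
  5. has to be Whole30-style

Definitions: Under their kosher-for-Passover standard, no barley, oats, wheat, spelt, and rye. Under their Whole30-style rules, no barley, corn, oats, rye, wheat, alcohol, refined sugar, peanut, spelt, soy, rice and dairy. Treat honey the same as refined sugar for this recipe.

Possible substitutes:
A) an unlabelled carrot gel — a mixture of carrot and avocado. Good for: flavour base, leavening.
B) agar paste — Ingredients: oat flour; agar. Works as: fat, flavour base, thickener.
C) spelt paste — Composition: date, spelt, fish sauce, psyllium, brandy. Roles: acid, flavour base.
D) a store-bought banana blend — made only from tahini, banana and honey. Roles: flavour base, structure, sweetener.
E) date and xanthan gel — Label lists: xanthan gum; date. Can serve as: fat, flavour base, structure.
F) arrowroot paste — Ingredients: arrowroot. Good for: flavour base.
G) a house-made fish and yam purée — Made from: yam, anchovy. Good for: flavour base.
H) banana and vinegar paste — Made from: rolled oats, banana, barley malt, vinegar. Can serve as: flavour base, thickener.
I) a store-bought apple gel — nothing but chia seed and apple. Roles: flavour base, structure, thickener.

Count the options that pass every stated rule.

4

A: only avocado and carrot; none excluded — keep
B: has oat flour, so not kosher-for-Passover; has oat flour, so not Whole30-style — out
C: has spelt, so not kosher-for-Passover; has brandy, so not Whole30-style (and 1 more) — reject
D: has honey, so not Whole30-style; has tahini, so not sesame-free — out
E: only date and xanthan gum; none excluded — valid
F: only arrowroot; none excluded — valid
G: has anchovy, so not fish-free — out
H: has barley malt, so not kosher-for-Passover; has barley malt, so not Whole30-style — reject
I: works as a flavour base, Whole30-style, no fish — valid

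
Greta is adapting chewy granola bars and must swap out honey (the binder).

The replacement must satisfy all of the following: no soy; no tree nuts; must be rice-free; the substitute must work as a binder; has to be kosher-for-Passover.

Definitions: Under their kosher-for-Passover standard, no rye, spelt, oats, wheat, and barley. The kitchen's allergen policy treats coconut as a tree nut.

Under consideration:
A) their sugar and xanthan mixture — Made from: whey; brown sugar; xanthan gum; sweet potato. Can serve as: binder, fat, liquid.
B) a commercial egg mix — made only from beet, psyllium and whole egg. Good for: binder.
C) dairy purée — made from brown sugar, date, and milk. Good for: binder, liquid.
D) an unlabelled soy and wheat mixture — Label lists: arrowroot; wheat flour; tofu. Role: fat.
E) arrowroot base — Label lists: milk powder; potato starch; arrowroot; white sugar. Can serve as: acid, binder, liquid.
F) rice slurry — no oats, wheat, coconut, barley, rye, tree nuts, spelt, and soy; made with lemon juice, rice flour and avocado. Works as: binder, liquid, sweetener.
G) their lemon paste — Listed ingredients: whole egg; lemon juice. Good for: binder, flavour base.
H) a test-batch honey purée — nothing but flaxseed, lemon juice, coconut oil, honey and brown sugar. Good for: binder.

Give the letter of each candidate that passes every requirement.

A, B, C, E, G

A: works as a binder, no rice, tree-nut-free — keep
B: only whole egg, psyllium and beet; none excluded — OK
C: no soy, tree-nut-free — valid
D: not usable as a binder; has wheat flour, so not kosher-for-Passover (and 1 more) — reject
E: all constraints satisfied — OK
F: has rice flour, so not rice-free — out
G: nothing on the exclusion list — OK
H: has coconut oil, so not tree-nut-free — reject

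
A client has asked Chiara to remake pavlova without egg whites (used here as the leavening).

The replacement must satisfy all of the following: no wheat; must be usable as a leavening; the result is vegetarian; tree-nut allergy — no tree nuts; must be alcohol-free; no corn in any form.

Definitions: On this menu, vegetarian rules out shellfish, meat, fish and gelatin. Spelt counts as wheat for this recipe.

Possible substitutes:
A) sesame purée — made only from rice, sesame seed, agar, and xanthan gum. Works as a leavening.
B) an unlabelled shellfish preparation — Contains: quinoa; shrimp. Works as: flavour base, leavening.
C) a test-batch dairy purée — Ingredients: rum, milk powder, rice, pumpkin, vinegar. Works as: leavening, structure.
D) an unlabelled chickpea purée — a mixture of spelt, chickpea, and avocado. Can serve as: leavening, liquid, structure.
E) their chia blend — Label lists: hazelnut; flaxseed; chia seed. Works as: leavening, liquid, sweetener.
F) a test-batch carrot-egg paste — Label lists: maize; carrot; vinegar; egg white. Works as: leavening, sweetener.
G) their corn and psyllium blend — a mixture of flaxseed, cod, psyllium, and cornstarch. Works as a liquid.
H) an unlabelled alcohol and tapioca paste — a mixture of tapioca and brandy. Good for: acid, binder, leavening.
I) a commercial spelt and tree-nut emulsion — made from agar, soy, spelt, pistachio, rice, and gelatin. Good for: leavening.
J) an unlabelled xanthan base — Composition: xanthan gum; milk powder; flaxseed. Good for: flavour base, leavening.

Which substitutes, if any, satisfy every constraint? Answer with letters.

A, J

A: rice and sesame seed etc. — none of it excluded — valid
B: has shrimp, so not vegetarian — reject
C: has rum, so not alcohol-free — no
D: has spelt, so not wheat-free — out
E: has hazelnut, so not tree-nut-free — reject
F: has maize, so not corn-free — no
G: not usable as a leavening; has cod, so not vegetarian (and 1 more) — no
H: has brandy, so not alcohol-free — reject
I: has gelatin, so not vegetarian; has spelt, so not wheat-free (and 1 more) — out
J: only milk powder, flaxseed, and xanthan gum; none excluded — keep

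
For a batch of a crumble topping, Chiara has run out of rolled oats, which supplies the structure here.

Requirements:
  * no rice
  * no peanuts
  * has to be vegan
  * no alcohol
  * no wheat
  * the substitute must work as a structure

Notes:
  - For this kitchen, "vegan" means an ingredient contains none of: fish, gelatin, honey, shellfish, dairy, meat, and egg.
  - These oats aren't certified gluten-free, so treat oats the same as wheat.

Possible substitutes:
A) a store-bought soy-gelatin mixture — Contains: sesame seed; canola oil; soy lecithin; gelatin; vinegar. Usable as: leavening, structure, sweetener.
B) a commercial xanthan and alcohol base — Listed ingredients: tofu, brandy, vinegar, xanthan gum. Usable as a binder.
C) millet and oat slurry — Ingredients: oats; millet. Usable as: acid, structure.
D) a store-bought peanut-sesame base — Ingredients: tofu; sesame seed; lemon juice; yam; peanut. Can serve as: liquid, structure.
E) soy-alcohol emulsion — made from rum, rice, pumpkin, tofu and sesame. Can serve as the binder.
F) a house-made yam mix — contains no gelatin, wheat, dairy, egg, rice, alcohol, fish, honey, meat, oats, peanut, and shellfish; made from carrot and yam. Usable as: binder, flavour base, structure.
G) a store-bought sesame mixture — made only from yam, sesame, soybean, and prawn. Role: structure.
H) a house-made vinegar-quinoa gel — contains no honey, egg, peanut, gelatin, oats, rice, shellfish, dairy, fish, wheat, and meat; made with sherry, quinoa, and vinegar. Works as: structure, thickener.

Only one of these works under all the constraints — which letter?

A: has gelatin, so not vegan — reject
B: not usable as a structure; has brandy, so not alcohol-free — no
C: has oats, so not wheat-free — reject
D: has peanut, so not peanut-free — no
E: not usable as a structure; has rum, so not alcohol-free (and 1 more) — reject
F: works as a structure, no peanut, vegan — valid
G: has prawn, so not vegan — reject
H: has sherry, so not alcohol-free — no

F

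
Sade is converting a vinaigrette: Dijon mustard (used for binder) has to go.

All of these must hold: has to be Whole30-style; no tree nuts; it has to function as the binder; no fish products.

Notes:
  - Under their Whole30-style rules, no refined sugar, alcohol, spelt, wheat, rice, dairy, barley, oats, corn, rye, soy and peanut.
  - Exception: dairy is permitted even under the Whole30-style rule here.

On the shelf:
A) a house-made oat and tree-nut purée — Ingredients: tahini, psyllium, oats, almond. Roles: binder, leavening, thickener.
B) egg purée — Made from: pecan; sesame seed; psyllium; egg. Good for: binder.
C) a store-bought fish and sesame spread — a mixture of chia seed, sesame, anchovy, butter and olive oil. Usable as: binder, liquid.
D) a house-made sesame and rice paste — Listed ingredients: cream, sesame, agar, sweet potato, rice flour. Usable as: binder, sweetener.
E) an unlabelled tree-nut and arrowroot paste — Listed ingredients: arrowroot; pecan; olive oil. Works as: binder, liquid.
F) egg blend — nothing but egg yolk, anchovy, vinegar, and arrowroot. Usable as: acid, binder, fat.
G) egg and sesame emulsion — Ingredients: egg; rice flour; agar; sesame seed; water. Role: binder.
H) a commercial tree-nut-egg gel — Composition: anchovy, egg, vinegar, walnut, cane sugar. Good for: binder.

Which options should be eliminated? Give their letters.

A: has oats, so not Whole30-style; has almond, so not tree-nut-free — out
B: has pecan, so not tree-nut-free — out
C: has anchovy, so not fish-free — out
D: has rice flour, so not Whole30-style — no
E: has pecan, so not tree-nut-free — reject
F: has anchovy, so not fish-free — out
G: has rice flour, so not Whole30-style — no
H: has cane sugar, so not Whole30-style; has walnut, so not tree-nut-free (and 1 more) — no

A, B, C, D, E, F, G, H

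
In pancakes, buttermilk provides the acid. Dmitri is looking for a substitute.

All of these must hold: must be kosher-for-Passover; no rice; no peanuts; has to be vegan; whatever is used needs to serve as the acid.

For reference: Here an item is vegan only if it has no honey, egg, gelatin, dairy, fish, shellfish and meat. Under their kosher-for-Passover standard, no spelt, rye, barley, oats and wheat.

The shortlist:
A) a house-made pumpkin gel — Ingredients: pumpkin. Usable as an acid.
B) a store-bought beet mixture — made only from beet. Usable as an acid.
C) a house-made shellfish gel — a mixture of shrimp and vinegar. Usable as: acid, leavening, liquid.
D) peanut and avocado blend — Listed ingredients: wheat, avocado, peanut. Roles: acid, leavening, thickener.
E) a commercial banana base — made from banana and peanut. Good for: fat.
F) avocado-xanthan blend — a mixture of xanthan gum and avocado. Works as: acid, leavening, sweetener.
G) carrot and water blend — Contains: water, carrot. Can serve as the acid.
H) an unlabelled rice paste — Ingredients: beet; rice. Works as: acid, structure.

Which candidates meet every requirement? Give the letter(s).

A, B, F, G

A: vegan, no peanut — OK
B: nothing on the exclusion list — OK
C: has shrimp, so not vegan — out
D: has wheat, so not kosher-for-Passover; has peanut, so not peanut-free — reject
E: not usable as an acid; has peanut, so not peanut-free — reject
F: only avocado and xanthan gum; none excluded — OK
G: works as an acid, no peanut, no rice — OK
H: has rice, so not rice-free — out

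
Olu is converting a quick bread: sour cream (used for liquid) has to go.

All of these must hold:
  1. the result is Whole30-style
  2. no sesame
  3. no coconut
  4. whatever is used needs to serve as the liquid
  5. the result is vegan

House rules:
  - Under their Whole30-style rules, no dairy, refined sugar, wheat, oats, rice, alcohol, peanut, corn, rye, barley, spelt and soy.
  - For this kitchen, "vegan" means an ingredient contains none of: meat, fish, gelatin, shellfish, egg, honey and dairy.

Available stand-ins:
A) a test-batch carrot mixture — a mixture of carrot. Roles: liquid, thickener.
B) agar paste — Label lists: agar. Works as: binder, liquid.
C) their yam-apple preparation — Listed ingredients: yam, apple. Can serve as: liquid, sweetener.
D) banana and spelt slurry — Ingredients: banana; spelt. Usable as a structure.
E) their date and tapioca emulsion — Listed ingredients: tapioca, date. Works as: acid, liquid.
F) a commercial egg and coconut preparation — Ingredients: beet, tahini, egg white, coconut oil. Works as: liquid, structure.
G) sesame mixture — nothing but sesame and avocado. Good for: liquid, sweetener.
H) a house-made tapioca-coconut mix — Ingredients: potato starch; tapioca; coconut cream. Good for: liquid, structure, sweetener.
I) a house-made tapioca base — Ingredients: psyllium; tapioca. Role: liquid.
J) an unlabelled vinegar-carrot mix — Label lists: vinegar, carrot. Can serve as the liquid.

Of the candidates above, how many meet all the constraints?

6

A: no sesame, Whole30-style — OK
B: nothing on the exclusion list — OK
C: only yam and apple; none excluded — OK
D: not usable as a liquid; has spelt, so not Whole30-style — out
E: every rule checks out — OK
F: has egg white, so not vegan; has tahini, so not sesame-free (and 1 more) — reject
G: has sesame, so not sesame-free — out
H: has coconut cream, so not coconut-free — no
I: all constraints satisfied — valid
J: nothing on the exclusion list — keep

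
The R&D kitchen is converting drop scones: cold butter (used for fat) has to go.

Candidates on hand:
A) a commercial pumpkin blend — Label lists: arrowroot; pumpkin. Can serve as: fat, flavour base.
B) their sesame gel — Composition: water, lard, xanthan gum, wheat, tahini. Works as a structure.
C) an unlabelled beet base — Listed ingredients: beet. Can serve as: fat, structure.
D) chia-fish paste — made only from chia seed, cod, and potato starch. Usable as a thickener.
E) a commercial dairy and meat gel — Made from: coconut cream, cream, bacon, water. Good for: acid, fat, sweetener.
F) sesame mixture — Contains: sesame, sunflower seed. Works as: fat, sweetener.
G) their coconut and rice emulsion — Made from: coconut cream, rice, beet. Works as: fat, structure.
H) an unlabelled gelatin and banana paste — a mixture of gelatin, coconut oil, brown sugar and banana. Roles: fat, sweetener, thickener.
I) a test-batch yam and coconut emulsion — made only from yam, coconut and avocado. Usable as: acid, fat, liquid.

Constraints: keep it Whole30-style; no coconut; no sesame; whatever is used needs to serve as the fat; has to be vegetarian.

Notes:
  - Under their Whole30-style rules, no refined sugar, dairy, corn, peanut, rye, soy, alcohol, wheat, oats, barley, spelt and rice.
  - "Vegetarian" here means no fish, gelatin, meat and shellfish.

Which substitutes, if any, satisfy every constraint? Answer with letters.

A, C

A: Whole30-style, vegetarian — valid
B: not usable as a fat; has wheat, so not Whole30-style (and 2 more) — no
C: no coconut, Whole30-style — valid
D: not usable as a fat; has cod, so not vegetarian — no
E: has cream, so not Whole30-style; has bacon, so not vegetarian (and 1 more) — reject
F: has sesame, so not sesame-free — out
G: has rice, so not Whole30-style; has coconut cream, so not coconut-free — reject
H: has brown sugar, so not Whole30-style; has gelatin, so not vegetarian (and 1 more) — reject
I: has coconut, so not coconut-free — reject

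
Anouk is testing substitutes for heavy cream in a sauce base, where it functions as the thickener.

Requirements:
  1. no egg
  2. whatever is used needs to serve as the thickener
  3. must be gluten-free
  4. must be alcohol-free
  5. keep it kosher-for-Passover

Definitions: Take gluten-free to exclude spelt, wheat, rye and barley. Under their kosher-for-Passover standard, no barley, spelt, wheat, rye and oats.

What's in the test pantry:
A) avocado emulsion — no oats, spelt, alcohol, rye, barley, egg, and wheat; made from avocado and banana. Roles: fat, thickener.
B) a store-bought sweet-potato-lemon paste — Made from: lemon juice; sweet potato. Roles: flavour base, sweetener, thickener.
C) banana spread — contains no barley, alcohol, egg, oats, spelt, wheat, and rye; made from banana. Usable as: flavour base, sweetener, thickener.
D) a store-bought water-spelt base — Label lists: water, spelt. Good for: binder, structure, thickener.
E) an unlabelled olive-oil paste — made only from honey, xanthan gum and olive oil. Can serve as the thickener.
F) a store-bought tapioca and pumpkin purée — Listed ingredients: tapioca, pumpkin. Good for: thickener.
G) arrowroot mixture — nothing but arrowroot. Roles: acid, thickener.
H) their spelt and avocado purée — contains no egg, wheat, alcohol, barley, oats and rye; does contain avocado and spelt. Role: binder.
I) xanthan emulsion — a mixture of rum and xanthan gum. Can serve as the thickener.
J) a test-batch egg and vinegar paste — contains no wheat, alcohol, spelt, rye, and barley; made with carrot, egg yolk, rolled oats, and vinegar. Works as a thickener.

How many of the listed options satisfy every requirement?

6

A: works as a thickener, no egg, kosher-for-Passover — keep
B: works as a thickener, no egg, kosher-for-Passover — OK
C: nothing on the exclusion list — OK
D: has spelt, so not gluten-free; has spelt, so not kosher-for-Passover — reject
E: no egg, gluten-free — valid
F: only pumpkin and tapioca; none excluded — OK
G: kosher-for-Passover, no alcohol — OK
H: not usable as a thickener; has spelt, so not gluten-free (and 1 more) — out
I: has rum, so not alcohol-free — out
J: has rolled oats, so not kosher-for-Passover; has egg yolk, so not egg-free — no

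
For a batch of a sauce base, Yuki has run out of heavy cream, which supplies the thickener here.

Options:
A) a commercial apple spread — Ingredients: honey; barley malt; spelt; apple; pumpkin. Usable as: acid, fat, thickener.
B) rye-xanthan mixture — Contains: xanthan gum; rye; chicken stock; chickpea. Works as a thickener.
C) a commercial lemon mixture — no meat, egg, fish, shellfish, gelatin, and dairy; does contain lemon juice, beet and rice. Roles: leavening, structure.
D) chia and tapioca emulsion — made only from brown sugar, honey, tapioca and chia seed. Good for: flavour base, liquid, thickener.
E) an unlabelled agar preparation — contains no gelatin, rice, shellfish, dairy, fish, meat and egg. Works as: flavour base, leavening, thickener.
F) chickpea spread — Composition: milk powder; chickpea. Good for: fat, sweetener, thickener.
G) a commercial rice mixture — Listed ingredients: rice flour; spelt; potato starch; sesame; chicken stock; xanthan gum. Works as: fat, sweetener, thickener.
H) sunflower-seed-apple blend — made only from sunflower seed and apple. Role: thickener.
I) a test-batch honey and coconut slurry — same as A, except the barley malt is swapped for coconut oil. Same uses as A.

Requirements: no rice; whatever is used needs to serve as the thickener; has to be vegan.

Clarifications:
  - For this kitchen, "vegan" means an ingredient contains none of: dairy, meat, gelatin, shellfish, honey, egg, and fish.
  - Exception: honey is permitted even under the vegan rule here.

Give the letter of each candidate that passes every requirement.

A, D, E, H, I

A: honey is permitted under the vegan carve-out; nothing else excluded — valid
B: has chicken stock, so not vegan — out
C: not usable as a thickener; has rice, so not rice-free — reject
D: honey is permitted under the vegan carve-out; nothing else excluded — valid
E: all constraints satisfied — valid
F: has milk powder, so not vegan — reject
G: has chicken stock, so not vegan; has rice flour, so not rice-free — out
H: all constraints satisfied — OK
I: honey is permitted under the vegan carve-out; nothing else excluded — OK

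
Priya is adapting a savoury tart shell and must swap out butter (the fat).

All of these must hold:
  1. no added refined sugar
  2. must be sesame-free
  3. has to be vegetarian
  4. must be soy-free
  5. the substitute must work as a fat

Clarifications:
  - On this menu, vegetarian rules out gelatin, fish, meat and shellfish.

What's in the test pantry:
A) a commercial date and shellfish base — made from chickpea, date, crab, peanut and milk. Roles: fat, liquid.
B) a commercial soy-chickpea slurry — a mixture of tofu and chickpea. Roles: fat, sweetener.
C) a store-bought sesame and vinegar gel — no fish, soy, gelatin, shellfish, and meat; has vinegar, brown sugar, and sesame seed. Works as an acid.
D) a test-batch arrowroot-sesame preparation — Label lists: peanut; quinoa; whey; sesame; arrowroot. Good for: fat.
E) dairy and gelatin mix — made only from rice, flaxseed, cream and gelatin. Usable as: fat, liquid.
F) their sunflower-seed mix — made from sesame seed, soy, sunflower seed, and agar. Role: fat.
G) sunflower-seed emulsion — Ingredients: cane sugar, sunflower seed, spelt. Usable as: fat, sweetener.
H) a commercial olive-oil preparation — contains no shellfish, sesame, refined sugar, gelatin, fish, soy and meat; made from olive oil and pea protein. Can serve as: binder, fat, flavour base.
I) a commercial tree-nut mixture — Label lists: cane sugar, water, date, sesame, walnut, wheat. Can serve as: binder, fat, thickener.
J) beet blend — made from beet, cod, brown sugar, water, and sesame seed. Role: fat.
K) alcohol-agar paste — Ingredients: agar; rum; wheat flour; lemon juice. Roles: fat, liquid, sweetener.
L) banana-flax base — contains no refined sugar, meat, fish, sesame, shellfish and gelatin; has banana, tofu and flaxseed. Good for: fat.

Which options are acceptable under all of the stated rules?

H, K

A: has crab, so not vegetarian — no
B: has tofu, so not soy-free — reject
C: not usable as a fat; has brown sugar, so not no-added-sugar (and 1 more) — no
D: has sesame, so not sesame-free — reject
E: has gelatin, so not vegetarian — out
F: has soy, so not soy-free; has sesame seed, so not sesame-free — no
G: has cane sugar, so not no-added-sugar — reject
H: all constraints satisfied — keep
I: has cane sugar, so not no-added-sugar; has sesame, so not sesame-free — reject
J: has cod, so not vegetarian; has brown sugar, so not no-added-sugar (and 1 more) — out
K: rum and wheat flour etc. — none of it excluded — keep
L: has tofu, so not soy-free — reject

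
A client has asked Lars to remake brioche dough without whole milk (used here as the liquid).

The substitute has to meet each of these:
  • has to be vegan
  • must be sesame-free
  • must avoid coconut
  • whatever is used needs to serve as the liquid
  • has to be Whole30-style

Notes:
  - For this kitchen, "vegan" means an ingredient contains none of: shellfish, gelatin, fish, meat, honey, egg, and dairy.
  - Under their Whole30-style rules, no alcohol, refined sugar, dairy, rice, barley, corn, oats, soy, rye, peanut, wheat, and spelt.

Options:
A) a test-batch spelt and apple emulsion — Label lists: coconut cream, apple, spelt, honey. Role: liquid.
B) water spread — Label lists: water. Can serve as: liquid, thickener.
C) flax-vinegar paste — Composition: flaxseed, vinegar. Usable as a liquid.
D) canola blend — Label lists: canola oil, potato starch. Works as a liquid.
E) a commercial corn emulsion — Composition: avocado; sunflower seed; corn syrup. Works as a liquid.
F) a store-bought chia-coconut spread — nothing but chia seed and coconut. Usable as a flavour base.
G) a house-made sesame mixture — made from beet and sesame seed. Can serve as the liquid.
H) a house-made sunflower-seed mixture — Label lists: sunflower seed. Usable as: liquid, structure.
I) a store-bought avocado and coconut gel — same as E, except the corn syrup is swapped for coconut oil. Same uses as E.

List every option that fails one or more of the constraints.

A: has honey, so not vegan; has spelt, so not Whole30-style (and 1 more) — out
B: only water; none excluded — valid
C: Whole30-style, vegan — valid
D: all constraints satisfied — OK
E: has corn syrup, so not Whole30-style — out
F: not usable as a liquid; has coconut, so not coconut-free — out
G: has sesame seed, so not sesame-free — no
H: only sunflower seed; none excluded — valid
I: has coconut oil, so not coconut-free — out

A, E, F, G, I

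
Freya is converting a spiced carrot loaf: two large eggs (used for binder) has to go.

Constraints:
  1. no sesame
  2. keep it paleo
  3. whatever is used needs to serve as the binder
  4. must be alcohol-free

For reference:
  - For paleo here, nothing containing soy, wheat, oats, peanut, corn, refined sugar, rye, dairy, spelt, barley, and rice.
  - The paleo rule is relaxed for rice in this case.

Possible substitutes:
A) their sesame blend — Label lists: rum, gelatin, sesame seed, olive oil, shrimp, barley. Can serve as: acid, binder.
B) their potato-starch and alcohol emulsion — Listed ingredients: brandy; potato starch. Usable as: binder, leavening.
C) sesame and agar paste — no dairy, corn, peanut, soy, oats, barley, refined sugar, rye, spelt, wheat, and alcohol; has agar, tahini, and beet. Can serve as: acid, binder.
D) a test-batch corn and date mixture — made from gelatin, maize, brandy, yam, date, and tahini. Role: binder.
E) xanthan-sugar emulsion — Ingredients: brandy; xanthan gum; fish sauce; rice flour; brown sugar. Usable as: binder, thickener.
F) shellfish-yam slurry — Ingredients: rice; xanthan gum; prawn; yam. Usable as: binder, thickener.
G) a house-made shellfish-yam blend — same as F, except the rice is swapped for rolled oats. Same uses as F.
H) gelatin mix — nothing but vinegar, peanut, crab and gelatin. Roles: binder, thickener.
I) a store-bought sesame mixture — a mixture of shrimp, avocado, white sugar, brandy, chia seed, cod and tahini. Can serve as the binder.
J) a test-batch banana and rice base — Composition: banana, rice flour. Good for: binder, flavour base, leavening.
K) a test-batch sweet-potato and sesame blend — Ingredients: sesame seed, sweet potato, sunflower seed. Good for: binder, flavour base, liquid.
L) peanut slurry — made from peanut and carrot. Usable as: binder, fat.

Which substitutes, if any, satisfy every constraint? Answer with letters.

F, J

A: has barley, so not paleo; has rum, so not alcohol-free (and 1 more) — no
B: has brandy, so not alcohol-free — out
C: has tahini, so not sesame-free — out
D: has maize, so not paleo; has brandy, so not alcohol-free (and 1 more) — reject
E: has brown sugar, so not paleo; has brandy, so not alcohol-free — out
F: rice is permitted under the paleo carve-out; nothing else excluded — OK
G: has rolled oats, so not paleo — no
H: has peanut, so not paleo — out
I: has white sugar, so not paleo; has brandy, so not alcohol-free (and 1 more) — reject
J: rice is permitted under the paleo carve-out; nothing else excluded — valid
K: has sesame seed, so not sesame-free — out
L: has peanut, so not paleo — out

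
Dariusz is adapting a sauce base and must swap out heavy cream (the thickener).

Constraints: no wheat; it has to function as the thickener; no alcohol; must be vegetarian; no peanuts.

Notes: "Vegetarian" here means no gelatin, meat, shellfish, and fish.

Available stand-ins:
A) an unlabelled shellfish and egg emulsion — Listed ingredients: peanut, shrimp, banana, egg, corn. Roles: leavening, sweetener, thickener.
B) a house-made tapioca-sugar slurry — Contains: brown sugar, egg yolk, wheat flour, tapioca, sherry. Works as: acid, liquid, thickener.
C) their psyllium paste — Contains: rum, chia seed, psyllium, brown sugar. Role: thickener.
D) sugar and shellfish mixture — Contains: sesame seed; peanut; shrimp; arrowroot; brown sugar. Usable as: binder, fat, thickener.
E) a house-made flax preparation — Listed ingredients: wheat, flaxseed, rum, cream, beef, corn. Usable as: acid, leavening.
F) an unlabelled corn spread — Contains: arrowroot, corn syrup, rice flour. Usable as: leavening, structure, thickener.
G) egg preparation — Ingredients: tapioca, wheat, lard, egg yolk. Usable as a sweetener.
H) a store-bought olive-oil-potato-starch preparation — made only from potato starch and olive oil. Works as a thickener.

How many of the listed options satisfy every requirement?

2

A: has shrimp, so not vegetarian; has peanut, so not peanut-free — out
B: has wheat flour, so not wheat-free; has sherry, so not alcohol-free — out
C: has rum, so not alcohol-free — no
D: has shrimp, so not vegetarian; has peanut, so not peanut-free — out
E: not usable as a thickener; has beef, so not vegetarian (and 2 more) — reject
F: nothing on the exclusion list — OK
G: not usable as a thickener; has lard, so not vegetarian (and 1 more) — out
H: nothing on the exclusion list — OK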